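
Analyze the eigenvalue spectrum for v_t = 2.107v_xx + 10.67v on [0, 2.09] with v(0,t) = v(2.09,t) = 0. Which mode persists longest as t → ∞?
Eigenvalues: λₙ = 2.107n²π²/2.09² - 10.67.
First three modes:
  n=1: λ₁ = 2.107π²/2.09² - 10.67 ≈ -5.909
  n=2: λ₂ = 8.428π²/2.09² - 10.67 ≈ 8.373
  n=3: λ₃ = 18.963π²/2.09² - 10.67 ≈ 32.176
Since 2.107π²/2.09² ≈ 4.761 < 10.67, λ₁ < 0.
The n=1 mode grows fastest (−λₙ is largest for n=1) → dominates.
Asymptotic: v ~ c₁ sin(πx/2.09) e^{5.909t} (exponential growth at rate −λ₁ ≈ 5.909).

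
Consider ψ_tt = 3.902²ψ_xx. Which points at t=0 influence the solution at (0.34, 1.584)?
Domain of dependence: [-5.840768, 6.520768]. Signals travel at speed 3.902, so data within |x - 0.34| ≤ 3.902·1.584 = 6.180768 can reach the point.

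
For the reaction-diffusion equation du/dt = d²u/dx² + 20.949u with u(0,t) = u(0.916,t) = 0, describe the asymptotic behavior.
u grows unboundedly. Reaction dominates diffusion (r=20.949 > κπ²/L²≈11.76); solution grows exponentially.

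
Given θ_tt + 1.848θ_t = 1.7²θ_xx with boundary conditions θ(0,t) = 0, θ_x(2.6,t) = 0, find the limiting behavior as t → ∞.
θ → 0. Damping (γ=1.848) dissipates energy; oscillations decay exponentially.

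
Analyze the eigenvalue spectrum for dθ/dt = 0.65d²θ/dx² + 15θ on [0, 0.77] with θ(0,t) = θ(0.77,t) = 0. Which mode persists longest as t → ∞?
Eigenvalues: λₙ = 0.65n²π²/0.77² - 15.
First three modes:
  n=1: λ₁ = 0.65π²/0.77² - 15 ≈ -4.18
  n=2: λ₂ = 2.6π²/0.77² - 15 ≈ 28.28
  n=3: λ₃ = 5.85π²/0.77² - 15 ≈ 82.381
Since 0.65π²/0.77² ≈ 10.82 < 15, λ₁ < 0.
The n=1 mode grows fastest (−λₙ is largest for n=1) → dominates.
Asymptotic: θ ~ c₁ sin(πx/0.77) e^{4.18t} (exponential growth at rate −λ₁ ≈ 4.18).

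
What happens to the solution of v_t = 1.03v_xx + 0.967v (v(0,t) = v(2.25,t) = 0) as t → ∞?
v → 0. Diffusion dominates reaction (r=0.967 < κπ²/L²≈2.01); solution decays.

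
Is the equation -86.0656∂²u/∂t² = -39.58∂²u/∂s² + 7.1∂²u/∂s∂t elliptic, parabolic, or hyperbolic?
Rewriting in standard form: 39.58∂²u/∂s² - 7.1∂²u/∂s∂t - 86.0656∂²u/∂t² = 0. Computing B² - 4AC with A = 39.58, B = -7.1, C = -86.0656: discriminant = 13676.315792 (positive). Answer: hyperbolic.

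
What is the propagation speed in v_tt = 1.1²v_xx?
Speed = 1.1. Information travels along characteristics x = x₀ ± 1.1t.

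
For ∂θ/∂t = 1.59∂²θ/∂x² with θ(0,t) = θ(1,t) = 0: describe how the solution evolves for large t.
θ → 0. Heat diffuses out through both boundaries.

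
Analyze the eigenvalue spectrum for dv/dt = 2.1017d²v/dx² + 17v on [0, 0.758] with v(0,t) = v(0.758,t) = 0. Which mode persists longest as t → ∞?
Eigenvalues: λₙ = 2.1017n²π²/0.758² - 17.
First three modes:
  n=1: λ₁ = 2.1017π²/0.758² - 17 ≈ 19.102
  n=2: λ₂ = 8.4068π²/0.758² - 17 ≈ 127.408
  n=3: λ₃ = 18.9153π²/0.758² - 17 ≈ 307.919
Since 2.1017π²/0.758² ≈ 36.102 > 17, all λₙ > 0.
The n=1 mode decays slowest → dominates as t → ∞.
Asymptotic: v ~ c₁ sin(πx/0.758) e^{-λ₁t} with decay rate λ₁ ≈ 19.102.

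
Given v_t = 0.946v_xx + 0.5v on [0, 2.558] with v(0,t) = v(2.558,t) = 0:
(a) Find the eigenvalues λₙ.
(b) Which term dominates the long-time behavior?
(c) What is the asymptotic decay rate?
Eigenvalues: λₙ = 0.946n²π²/2.558² - 0.5.
First three modes:
  n=1: λ₁ = 0.946π²/2.558² - 0.5 ≈ 0.927
  n=2: λ₂ = 3.784π²/2.558² - 0.5 ≈ 5.208
  n=3: λ₃ = 8.514π²/2.558² - 0.5 ≈ 12.342
Since 0.946π²/2.558² ≈ 1.427 > 0.5, all λₙ > 0.
The n=1 mode decays slowest → dominates as t → ∞.
Asymptotic: v ~ c₁ sin(πx/2.558) e^{-λ₁t} with decay rate λ₁ ≈ 0.927.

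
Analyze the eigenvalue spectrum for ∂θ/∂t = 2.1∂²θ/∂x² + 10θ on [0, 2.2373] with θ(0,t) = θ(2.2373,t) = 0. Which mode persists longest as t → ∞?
Eigenvalues: λₙ = 2.1n²π²/2.2373² - 10.
First three modes:
  n=1: λ₁ = 2.1π²/2.2373² - 10 ≈ -5.859
  n=2: λ₂ = 8.4π²/2.2373² - 10 ≈ 6.563
  n=3: λ₃ = 18.9π²/2.2373² - 10 ≈ 27.266
Since 2.1π²/2.2373² ≈ 4.141 < 10, λ₁ < 0.
The n=1 mode grows fastest (−λₙ is largest for n=1) → dominates.
Asymptotic: θ ~ c₁ sin(πx/2.2373) e^{5.859t} (exponential growth at rate −λ₁ ≈ 5.859).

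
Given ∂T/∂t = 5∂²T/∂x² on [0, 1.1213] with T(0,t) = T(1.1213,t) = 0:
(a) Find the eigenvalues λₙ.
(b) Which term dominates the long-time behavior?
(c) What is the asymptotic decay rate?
Eigenvalues: λₙ = 5n²π²/1.1213².
First three modes:
  n=1: λ₁ = 5π²/1.1213² ≈ 39.249
  n=2: λ₂ = 20π²/1.1213² ≈ 156.995 (4× faster decay)
  n=3: λ₃ = 45π²/1.1213² ≈ 353.239 (9× faster decay)
As t → ∞, higher modes decay exponentially faster. The n=1 mode dominates: T ~ c₁ sin(πx/1.1213) e^{-λ₁t}.
Decay rate: λ₁ = 5π²/1.1213² ≈ 39.249.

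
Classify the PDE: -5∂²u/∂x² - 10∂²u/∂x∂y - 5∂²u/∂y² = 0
A = -5, B = -10, C = -5. Discriminant B² - 4AC = 0. Since 0 = 0, parabolic.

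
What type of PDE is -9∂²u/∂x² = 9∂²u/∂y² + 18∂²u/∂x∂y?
Rewriting in standard form: -9∂²u/∂x² - 18∂²u/∂x∂y - 9∂²u/∂y² = 0. With A = -9, B = -18, C = -9, the discriminant is 0. This is a parabolic PDE.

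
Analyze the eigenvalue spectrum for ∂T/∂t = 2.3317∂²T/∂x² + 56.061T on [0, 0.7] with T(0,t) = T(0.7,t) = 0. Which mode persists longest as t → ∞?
Eigenvalues: λₙ = 2.3317n²π²/0.7² - 56.061.
First three modes:
  n=1: λ₁ = 2.3317π²/0.7² - 56.061 ≈ -9.096
  n=2: λ₂ = 9.3268π²/0.7² - 56.061 ≈ 131.8
  n=3: λ₃ = 20.9853π²/0.7² - 56.061 ≈ 366.626
Since 2.3317π²/0.7² ≈ 46.965 < 56.061, λ₁ < 0.
The n=1 mode grows fastest (−λₙ is largest for n=1) → dominates.
Asymptotic: T ~ c₁ sin(πx/0.7) e^{9.096t} (exponential growth at rate −λ₁ ≈ 9.096).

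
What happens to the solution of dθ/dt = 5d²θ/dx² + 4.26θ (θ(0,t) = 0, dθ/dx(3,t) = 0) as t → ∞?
θ grows unboundedly. Reaction dominates diffusion (r=4.26 > κπ²/(4L²)≈1.37); solution grows exponentially.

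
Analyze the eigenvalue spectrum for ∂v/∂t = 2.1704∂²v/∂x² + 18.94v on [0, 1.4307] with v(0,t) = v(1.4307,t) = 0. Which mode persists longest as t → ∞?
Eigenvalues: λₙ = 2.1704n²π²/1.4307² - 18.94.
First three modes:
  n=1: λ₁ = 2.1704π²/1.4307² - 18.94 ≈ -8.475
  n=2: λ₂ = 8.6816π²/1.4307² - 18.94 ≈ 22.92
  n=3: λ₃ = 19.5336π²/1.4307² - 18.94 ≈ 75.246
Since 2.1704π²/1.4307² ≈ 10.465 < 18.94, λ₁ < 0.
The n=1 mode grows fastest (−λₙ is largest for n=1) → dominates.
Asymptotic: v ~ c₁ sin(πx/1.4307) e^{8.475t} (exponential growth at rate −λ₁ ≈ 8.475).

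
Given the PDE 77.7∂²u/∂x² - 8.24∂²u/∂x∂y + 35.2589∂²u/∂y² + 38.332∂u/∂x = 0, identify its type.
The second-order coefficients are A = 77.7, B = -8.24, C = 35.2589. Since B² - 4AC = -10890.56852 < 0, this is an elliptic PDE.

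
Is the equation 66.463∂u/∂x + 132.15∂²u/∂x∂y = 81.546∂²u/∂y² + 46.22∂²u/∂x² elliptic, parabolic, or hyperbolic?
Rewriting in standard form: -46.22∂²u/∂x² + 132.15∂²u/∂x∂y - 81.546∂²u/∂y² + 66.463∂u/∂x = 0. Computing B² - 4AC with A = -46.22, B = 132.15, C = -81.546: discriminant = 2387.39802 (positive). Answer: hyperbolic.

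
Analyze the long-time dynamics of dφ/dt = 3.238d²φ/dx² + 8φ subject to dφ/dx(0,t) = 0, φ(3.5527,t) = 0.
Long-time behavior: φ grows unboundedly. Reaction dominates diffusion (r=8 > κπ²/(4L²)≈0.63); solution grows exponentially.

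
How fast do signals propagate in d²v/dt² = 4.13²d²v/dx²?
Speed = 4.13. Information travels along characteristics x = x₀ ± 4.13t.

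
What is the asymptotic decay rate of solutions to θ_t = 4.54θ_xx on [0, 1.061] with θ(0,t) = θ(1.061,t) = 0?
Eigenvalues: λₙ = 4.54n²π²/1.061².
First three modes:
  n=1: λ₁ = 4.54π²/1.061² ≈ 39.804
  n=2: λ₂ = 18.16π²/1.061² ≈ 159.215 (4× faster decay)
  n=3: λ₃ = 40.86π²/1.061² ≈ 358.234 (9× faster decay)
As t → ∞, higher modes decay exponentially faster. The n=1 mode dominates: θ ~ c₁ sin(πx/1.061) e^{-λ₁t}.
Decay rate: λ₁ = 4.54π²/1.061² ≈ 39.804.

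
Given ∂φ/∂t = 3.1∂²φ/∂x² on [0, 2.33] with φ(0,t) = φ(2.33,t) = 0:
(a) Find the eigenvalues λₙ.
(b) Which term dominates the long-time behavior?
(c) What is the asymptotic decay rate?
Eigenvalues: λₙ = 3.1n²π²/2.33².
First three modes:
  n=1: λ₁ = 3.1π²/2.33² ≈ 5.636
  n=2: λ₂ = 12.4π²/2.33² ≈ 22.543 (4× faster decay)
  n=3: λ₃ = 27.9π²/2.33² ≈ 50.722 (9× faster decay)
As t → ∞, higher modes decay exponentially faster. The n=1 mode dominates: φ ~ c₁ sin(πx/2.33) e^{-λ₁t}.
Decay rate: λ₁ = 3.1π²/2.33² ≈ 5.636.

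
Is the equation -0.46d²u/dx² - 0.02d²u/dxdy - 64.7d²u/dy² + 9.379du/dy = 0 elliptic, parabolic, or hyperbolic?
Computing B² - 4AC with A = -0.46, B = -0.02, C = -64.7: discriminant = -119.0476 (negative). Answer: elliptic.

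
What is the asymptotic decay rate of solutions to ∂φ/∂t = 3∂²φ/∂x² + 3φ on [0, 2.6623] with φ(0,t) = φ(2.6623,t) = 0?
Eigenvalues: λₙ = 3n²π²/2.6623² - 3.
First three modes:
  n=1: λ₁ = 3π²/2.6623² - 3 ≈ 1.177
  n=2: λ₂ = 12π²/2.6623² - 3 ≈ 13.71
  n=3: λ₃ = 27π²/2.6623² - 3 ≈ 34.597
Since 3π²/2.6623² ≈ 4.177 > 3, all λₙ > 0.
The n=1 mode decays slowest → dominates as t → ∞.
Asymptotic: φ ~ c₁ sin(πx/2.6623) e^{-λ₁t} with decay rate λ₁ ≈ 1.177.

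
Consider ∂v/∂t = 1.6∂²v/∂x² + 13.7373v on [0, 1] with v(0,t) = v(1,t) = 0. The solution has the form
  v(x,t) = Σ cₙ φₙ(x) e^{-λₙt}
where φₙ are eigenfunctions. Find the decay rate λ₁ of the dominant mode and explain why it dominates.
Eigenvalues: λₙ = 1.6n²π²/1² - 13.7373.
First three modes:
  n=1: λ₁ = 1.6π² - 13.7373 ≈ 2.054
  n=2: λ₂ = 6.4π² - 13.7373 ≈ 49.428
  n=3: λ₃ = 14.4π² - 13.7373 ≈ 128.385
Since 1.6π² ≈ 15.791 > 13.7373, all λₙ > 0.
The n=1 mode decays slowest → dominates as t → ∞.
Asymptotic: v ~ c₁ sin(πx/1) e^{-λ₁t} with decay rate λ₁ ≈ 2.054.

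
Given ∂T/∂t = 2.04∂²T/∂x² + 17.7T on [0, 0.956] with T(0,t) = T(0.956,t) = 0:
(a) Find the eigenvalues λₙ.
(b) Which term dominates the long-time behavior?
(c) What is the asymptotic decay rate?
Eigenvalues: λₙ = 2.04n²π²/0.956² - 17.7.
First three modes:
  n=1: λ₁ = 2.04π²/0.956² - 17.7 ≈ 4.33
  n=2: λ₂ = 8.16π²/0.956² - 17.7 ≈ 70.42
  n=3: λ₃ = 18.36π²/0.956² - 17.7 ≈ 180.57
Since 2.04π²/0.956² ≈ 22.03 > 17.7, all λₙ > 0.
The n=1 mode decays slowest → dominates as t → ∞.
Asymptotic: T ~ c₁ sin(πx/0.956) e^{-λ₁t} with decay rate λ₁ ≈ 4.33.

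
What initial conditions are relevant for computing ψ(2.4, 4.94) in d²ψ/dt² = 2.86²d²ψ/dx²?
Domain of dependence: [-11.7284, 16.5284]. Signals travel at speed 2.86, so data within |x - 2.4| ≤ 2.86·4.94 = 14.1284 can reach the point.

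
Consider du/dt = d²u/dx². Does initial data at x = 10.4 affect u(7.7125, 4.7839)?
Yes, for any finite x. The heat equation has infinite propagation speed, so all initial data affects all points at any t > 0.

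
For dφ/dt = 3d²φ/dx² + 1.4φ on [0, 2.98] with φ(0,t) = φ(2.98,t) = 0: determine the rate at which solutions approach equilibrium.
Eigenvalues: λₙ = 3n²π²/2.98² - 1.4.
First three modes:
  n=1: λ₁ = 3π²/2.98² - 1.4 ≈ 1.934
  n=2: λ₂ = 12π²/2.98² - 1.4 ≈ 11.937
  n=3: λ₃ = 27π²/2.98² - 1.4 ≈ 28.608
Since 3π²/2.98² ≈ 3.334 > 1.4, all λₙ > 0.
The n=1 mode decays slowest → dominates as t → ∞.
Asymptotic: φ ~ c₁ sin(πx/2.98) e^{-λ₁t} with decay rate λ₁ ≈ 1.934.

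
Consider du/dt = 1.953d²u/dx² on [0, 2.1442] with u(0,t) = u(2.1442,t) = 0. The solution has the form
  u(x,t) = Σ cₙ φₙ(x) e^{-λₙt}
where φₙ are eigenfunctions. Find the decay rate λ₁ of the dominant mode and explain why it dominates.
Eigenvalues: λₙ = 1.953n²π²/2.1442².
First three modes:
  n=1: λ₁ = 1.953π²/2.1442² ≈ 4.192
  n=2: λ₂ = 7.812π²/2.1442² ≈ 16.77 (4× faster decay)
  n=3: λ₃ = 17.577π²/2.1442² ≈ 37.732 (9× faster decay)
As t → ∞, higher modes decay exponentially faster. The n=1 mode dominates: u ~ c₁ sin(πx/2.1442) e^{-λ₁t}.
Decay rate: λ₁ = 1.953π²/2.1442² ≈ 4.192.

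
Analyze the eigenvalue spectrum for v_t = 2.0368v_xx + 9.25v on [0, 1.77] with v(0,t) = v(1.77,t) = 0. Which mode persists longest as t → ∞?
Eigenvalues: λₙ = 2.0368n²π²/1.77² - 9.25.
First three modes:
  n=1: λ₁ = 2.0368π²/1.77² - 9.25 ≈ -2.833
  n=2: λ₂ = 8.1472π²/1.77² - 9.25 ≈ 16.416
  n=3: λ₃ = 18.3312π²/1.77² - 9.25 ≈ 48.499
Since 2.0368π²/1.77² ≈ 6.417 < 9.25, λ₁ < 0.
The n=1 mode grows fastest (−λₙ is largest for n=1) → dominates.
Asymptotic: v ~ c₁ sin(πx/1.77) e^{2.833t} (exponential growth at rate −λ₁ ≈ 2.833).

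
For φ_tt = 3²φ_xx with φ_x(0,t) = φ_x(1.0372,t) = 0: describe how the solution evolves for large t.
φ oscillates about a mean that drifts linearly in t (generically unbounded; no decay). There is no damping, so the nonconstant modes persist as standing waves (energy conserved, no decay). But with Neumann conditions at both ends the constant mode has eigenvalue 0: the spatial mean M(t) of φ satisfies M'' = 0, so M(t) = M(0) + M'(0)·t. Unless the initial velocity has zero mean (∫φ_t(x,0)dx = 0), the solution grows linearly in t (unbounded, though not exponentially); if it does have zero mean, the solution stays bounded and simply oscillates.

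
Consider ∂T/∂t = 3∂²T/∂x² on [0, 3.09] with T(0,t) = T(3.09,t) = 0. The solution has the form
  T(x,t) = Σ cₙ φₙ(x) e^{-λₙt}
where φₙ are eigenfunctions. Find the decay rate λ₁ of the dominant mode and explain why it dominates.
Eigenvalues: λₙ = 3n²π²/3.09².
First three modes:
  n=1: λ₁ = 3π²/3.09² ≈ 3.101
  n=2: λ₂ = 12π²/3.09² ≈ 12.404 (4× faster decay)
  n=3: λ₃ = 27π²/3.09² ≈ 27.909 (9× faster decay)
As t → ∞, higher modes decay exponentially faster. The n=1 mode dominates: T ~ c₁ sin(πx/3.09) e^{-λ₁t}.
Decay rate: λ₁ = 3π²/3.09² ≈ 3.101.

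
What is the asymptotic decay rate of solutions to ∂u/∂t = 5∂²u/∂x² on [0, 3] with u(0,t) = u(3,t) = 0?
Eigenvalues: λₙ = 5n²π²/3².
First three modes:
  n=1: λ₁ = 5π²/3² ≈ 5.483
  n=2: λ₂ = 20π²/3² ≈ 21.932 (4× faster decay)
  n=3: λ₃ = 45π²/3² ≈ 49.348 (9× faster decay)
As t → ∞, higher modes decay exponentially faster. The n=1 mode dominates: u ~ c₁ sin(πx/3) e^{-λ₁t}.
Decay rate: λ₁ = 5π²/3² ≈ 5.483.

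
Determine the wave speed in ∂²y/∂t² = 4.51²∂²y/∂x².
Speed = 4.51. Information travels along characteristics x = x₀ ± 4.51t.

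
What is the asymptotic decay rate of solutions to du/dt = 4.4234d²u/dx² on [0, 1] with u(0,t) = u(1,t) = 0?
Eigenvalues: λₙ = 4.4234n²π².
First three modes:
  n=1: λ₁ = 4.4234π² ≈ 43.657
  n=2: λ₂ = 17.6936π² ≈ 174.629 (4× faster decay)
  n=3: λ₃ = 39.8106π² ≈ 392.915 (9× faster decay)
As t → ∞, higher modes decay exponentially faster. The n=1 mode dominates: u ~ c₁ sin(πx) e^{-λ₁t}.
Decay rate: λ₁ = 4.4234π² ≈ 43.657.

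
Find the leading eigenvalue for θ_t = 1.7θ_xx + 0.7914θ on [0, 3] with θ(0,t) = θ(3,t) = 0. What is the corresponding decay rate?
Eigenvalues: λₙ = 1.7n²π²/3² - 0.7914.
First three modes:
  n=1: λ₁ = 1.7π²/3² - 0.7914 ≈ 1.073
  n=2: λ₂ = 6.8π²/3² - 0.7914 ≈ 6.666
  n=3: λ₃ = 15.3π²/3² - 0.7914 ≈ 15.987
Since 1.7π²/3² ≈ 1.864 > 0.7914, all λₙ > 0.
The n=1 mode decays slowest → dominates as t → ∞.
Asymptotic: θ ~ c₁ sin(πx/3) e^{-λ₁t} with decay rate λ₁ ≈ 1.073.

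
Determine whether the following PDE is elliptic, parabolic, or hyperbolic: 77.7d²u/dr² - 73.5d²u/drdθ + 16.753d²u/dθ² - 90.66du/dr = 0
Coefficients: A = 77.7, B = -73.5, C = 16.753. B² - 4AC = 195.4176, which is positive, so the equation is hyperbolic.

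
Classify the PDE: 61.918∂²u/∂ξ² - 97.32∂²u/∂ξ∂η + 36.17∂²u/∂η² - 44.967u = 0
A = 61.918, B = -97.32, C = 36.17. Discriminant B² - 4AC = 512.88616. Since 512.88616 > 0, hyperbolic.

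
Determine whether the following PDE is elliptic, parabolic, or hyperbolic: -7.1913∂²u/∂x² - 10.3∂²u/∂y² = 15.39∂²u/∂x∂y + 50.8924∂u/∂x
Rewriting in standard form: -7.1913∂²u/∂x² - 15.39∂²u/∂x∂y - 10.3∂²u/∂y² - 50.8924∂u/∂x = 0. Coefficients: A = -7.1913, B = -15.39, C = -10.3. B² - 4AC = -59.42946, which is negative, so the equation is elliptic.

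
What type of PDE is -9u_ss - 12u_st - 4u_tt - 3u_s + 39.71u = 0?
With A = -9, B = -12, C = -4, the discriminant is 0. This is a parabolic PDE.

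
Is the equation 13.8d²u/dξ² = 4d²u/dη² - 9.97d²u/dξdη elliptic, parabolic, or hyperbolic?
Rewriting in standard form: 13.8d²u/dξ² + 9.97d²u/dξdη - 4d²u/dη² = 0. Computing B² - 4AC with A = 13.8, B = 9.97, C = -4: discriminant = 320.2009 (positive). Answer: hyperbolic.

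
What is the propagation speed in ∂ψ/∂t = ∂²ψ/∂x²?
Infinite. The heat equation is parabolic, not hyperbolic, so disturbances propagate instantly.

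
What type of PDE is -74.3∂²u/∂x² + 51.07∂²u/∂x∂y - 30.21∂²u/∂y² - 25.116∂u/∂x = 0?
With A = -74.3, B = 51.07, C = -30.21, the discriminant is -6370.2671. This is an elliptic PDE.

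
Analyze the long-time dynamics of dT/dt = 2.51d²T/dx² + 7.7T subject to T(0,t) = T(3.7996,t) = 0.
Long-time behavior: T grows unboundedly. Reaction dominates diffusion (r=7.7 > κπ²/L²≈1.72); solution grows exponentially.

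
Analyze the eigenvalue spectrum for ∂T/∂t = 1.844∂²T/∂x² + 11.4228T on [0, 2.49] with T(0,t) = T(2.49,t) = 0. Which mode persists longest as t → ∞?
Eigenvalues: λₙ = 1.844n²π²/2.49² - 11.4228.
First three modes:
  n=1: λ₁ = 1.844π²/2.49² - 11.4228 ≈ -8.487
  n=2: λ₂ = 7.376π²/2.49² - 11.4228 ≈ 0.319
  n=3: λ₃ = 16.596π²/2.49² - 11.4228 ≈ 14.995
Since 1.844π²/2.49² ≈ 2.935 < 11.4228, λ₁ < 0.
The n=1 mode grows fastest (−λₙ is largest for n=1) → dominates.
Asymptotic: T ~ c₁ sin(πx/2.49) e^{8.487t} (exponential growth at rate −λ₁ ≈ 8.487).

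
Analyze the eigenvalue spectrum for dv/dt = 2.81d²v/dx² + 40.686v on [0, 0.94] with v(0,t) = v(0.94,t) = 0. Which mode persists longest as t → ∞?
Eigenvalues: λₙ = 2.81n²π²/0.94² - 40.686.
First three modes:
  n=1: λ₁ = 2.81π²/0.94² - 40.686 ≈ -9.299
  n=2: λ₂ = 11.24π²/0.94² - 40.686 ≈ 84.862
  n=3: λ₃ = 25.29π²/0.94² - 40.686 ≈ 241.797
Since 2.81π²/0.94² ≈ 31.387 < 40.686, λ₁ < 0.
The n=1 mode grows fastest (−λₙ is largest for n=1) → dominates.
Asymptotic: v ~ c₁ sin(πx/0.94) e^{9.299t} (exponential growth at rate −λ₁ ≈ 9.299).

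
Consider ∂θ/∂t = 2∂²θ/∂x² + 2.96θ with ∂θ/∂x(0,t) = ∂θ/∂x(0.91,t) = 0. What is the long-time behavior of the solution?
As t → ∞, θ grows unboundedly. With Neumann BCs the constant mode has diffusion eigenvalue 0, so any r > 0 makes it grow like e^(2.96t); solution grows exponentially.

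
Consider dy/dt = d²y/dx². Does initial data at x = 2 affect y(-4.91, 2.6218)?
Yes, for any finite x. The heat equation has infinite propagation speed, so all initial data affects all points at any t > 0.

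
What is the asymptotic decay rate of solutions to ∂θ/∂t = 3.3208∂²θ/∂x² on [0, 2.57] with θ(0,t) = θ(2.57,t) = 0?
Eigenvalues: λₙ = 3.3208n²π²/2.57².
First three modes:
  n=1: λ₁ = 3.3208π²/2.57² ≈ 4.962
  n=2: λ₂ = 13.2832π²/2.57² ≈ 19.849 (4× faster decay)
  n=3: λ₃ = 29.8872π²/2.57² ≈ 44.66 (9× faster decay)
As t → ∞, higher modes decay exponentially faster. The n=1 mode dominates: θ ~ c₁ sin(πx/2.57) e^{-λ₁t}.
Decay rate: λ₁ = 3.3208π²/2.57² ≈ 4.962.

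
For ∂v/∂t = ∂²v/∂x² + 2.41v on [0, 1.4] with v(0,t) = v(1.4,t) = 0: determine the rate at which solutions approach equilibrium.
Eigenvalues: λₙ = n²π²/1.4² - 2.41.
First three modes:
  n=1: λ₁ = π²/1.4² - 2.41 ≈ 2.626
  n=2: λ₂ = 4π²/1.4² - 2.41 ≈ 17.732
  n=3: λ₃ = 9π²/1.4² - 2.41 ≈ 42.91
Since π²/1.4² ≈ 5.036 > 2.41, all λₙ > 0.
The n=1 mode decays slowest → dominates as t → ∞.
Asymptotic: v ~ c₁ sin(πx/1.4) e^{-λ₁t} with decay rate λ₁ ≈ 2.626.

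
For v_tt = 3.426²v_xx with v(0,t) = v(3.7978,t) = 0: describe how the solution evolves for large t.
v oscillates (no decay). Energy is conserved; the solution oscillates indefinitely as standing waves.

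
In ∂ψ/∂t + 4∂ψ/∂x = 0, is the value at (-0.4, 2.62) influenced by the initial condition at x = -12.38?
No. Only data at x = -10.88 affects (-0.4, 2.62). Advection has one-way propagation along characteristics.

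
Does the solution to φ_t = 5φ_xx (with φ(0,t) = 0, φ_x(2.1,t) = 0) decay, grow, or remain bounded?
φ → 0. Heat escapes through the Dirichlet boundary.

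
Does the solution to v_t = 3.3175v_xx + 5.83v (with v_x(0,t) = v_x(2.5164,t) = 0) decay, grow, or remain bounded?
v grows unboundedly. With Neumann BCs the constant mode has diffusion eigenvalue 0, so any r > 0 makes it grow like e^(5.83t); solution grows exponentially.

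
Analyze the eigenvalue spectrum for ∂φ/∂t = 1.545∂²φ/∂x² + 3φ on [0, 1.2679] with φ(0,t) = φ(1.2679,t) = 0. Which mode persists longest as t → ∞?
Eigenvalues: λₙ = 1.545n²π²/1.2679² - 3.
First three modes:
  n=1: λ₁ = 1.545π²/1.2679² - 3 ≈ 6.485
  n=2: λ₂ = 6.18π²/1.2679² - 3 ≈ 34.942
  n=3: λ₃ = 13.905π²/1.2679² - 3 ≈ 82.369
Since 1.545π²/1.2679² ≈ 9.485 > 3, all λₙ > 0.
The n=1 mode decays slowest → dominates as t → ∞.
Asymptotic: φ ~ c₁ sin(πx/1.2679) e^{-λ₁t} with decay rate λ₁ ≈ 6.485.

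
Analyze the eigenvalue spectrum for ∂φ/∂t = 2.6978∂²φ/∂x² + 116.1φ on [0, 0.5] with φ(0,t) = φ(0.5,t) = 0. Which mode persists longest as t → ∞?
Eigenvalues: λₙ = 2.6978n²π²/0.5² - 116.1.
First three modes:
  n=1: λ₁ = 2.6978π²/0.5² - 116.1 ≈ -9.595
  n=2: λ₂ = 10.7912π²/0.5² - 116.1 ≈ 309.92
  n=3: λ₃ = 24.2802π²/0.5² - 116.1 ≈ 842.444
Since 2.6978π²/0.5² ≈ 106.505 < 116.1, λ₁ < 0.
The n=1 mode grows fastest (−λₙ is largest for n=1) → dominates.
Asymptotic: φ ~ c₁ sin(πx/0.5) e^{9.595t} (exponential growth at rate −λ₁ ≈ 9.595).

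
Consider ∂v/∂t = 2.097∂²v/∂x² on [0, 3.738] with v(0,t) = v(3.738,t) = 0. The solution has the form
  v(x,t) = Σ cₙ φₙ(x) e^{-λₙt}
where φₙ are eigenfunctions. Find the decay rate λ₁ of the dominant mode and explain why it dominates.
Eigenvalues: λₙ = 2.097n²π²/3.738².
First three modes:
  n=1: λ₁ = 2.097π²/3.738² ≈ 1.481
  n=2: λ₂ = 8.388π²/3.738² ≈ 5.925 (4× faster decay)
  n=3: λ₃ = 18.873π²/3.738² ≈ 13.331 (9× faster decay)
As t → ∞, higher modes decay exponentially faster. The n=1 mode dominates: v ~ c₁ sin(πx/3.738) e^{-λ₁t}.
Decay rate: λ₁ = 2.097π²/3.738² ≈ 1.481.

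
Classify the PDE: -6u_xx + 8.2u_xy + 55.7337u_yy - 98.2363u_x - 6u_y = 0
A = -6, B = 8.2, C = 55.7337. Discriminant B² - 4AC = 1404.8488. Since 1404.8488 > 0, hyperbolic.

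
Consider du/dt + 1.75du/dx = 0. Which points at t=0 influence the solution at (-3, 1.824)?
A single point: x = -6.192. The characteristic through (-3, 1.824) is x - 1.75t = const, so x = -3 - 1.75·1.824 = -6.192.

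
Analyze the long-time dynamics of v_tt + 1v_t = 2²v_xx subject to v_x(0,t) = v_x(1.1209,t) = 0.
Long-time behavior: v → constant (steady state). Damping (γ=1) dissipates the nonconstant modes; with Neumann BCs the spatial average obeys M''+γM'=0 and tends to a finite limit.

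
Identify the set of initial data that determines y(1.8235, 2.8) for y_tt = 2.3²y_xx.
Domain of dependence: [-4.6165, 8.2635]. Signals travel at speed 2.3, so data within |x - 1.8235| ≤ 2.3·2.8 = 6.44 can reach the point.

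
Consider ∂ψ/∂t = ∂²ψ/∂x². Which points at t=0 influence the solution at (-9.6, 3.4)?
The entire real line. The heat equation has infinite propagation speed: any initial disturbance instantly affects all points (though exponentially small far away).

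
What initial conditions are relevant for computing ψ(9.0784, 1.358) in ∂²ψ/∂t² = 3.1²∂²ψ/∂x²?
Domain of dependence: [4.8686, 13.2882]. Signals travel at speed 3.1, so data within |x - 9.0784| ≤ 3.1·1.358 = 4.2098 can reach the point.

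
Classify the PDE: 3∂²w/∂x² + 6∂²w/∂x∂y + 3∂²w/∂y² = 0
A = 3, B = 6, C = 3. Discriminant B² - 4AC = 0. Since 0 = 0, parabolic.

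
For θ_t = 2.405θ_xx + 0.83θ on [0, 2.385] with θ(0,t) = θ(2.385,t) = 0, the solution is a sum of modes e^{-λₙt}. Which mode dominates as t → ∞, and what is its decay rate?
Eigenvalues: λₙ = 2.405n²π²/2.385² - 0.83.
First three modes:
  n=1: λ₁ = 2.405π²/2.385² - 0.83 ≈ 3.343
  n=2: λ₂ = 9.62π²/2.385² - 0.83 ≈ 15.862
  n=3: λ₃ = 21.645π²/2.385² - 0.83 ≈ 36.726
Since 2.405π²/2.385² ≈ 4.173 > 0.83, all λₙ > 0.
The n=1 mode decays slowest → dominates as t → ∞.
Asymptotic: θ ~ c₁ sin(πx/2.385) e^{-λ₁t} with decay rate λ₁ ≈ 3.343.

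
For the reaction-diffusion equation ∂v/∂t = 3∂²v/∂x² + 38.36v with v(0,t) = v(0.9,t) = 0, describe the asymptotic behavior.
v grows unboundedly. Reaction dominates diffusion (r=38.36 > κπ²/L²≈36.55); solution grows exponentially.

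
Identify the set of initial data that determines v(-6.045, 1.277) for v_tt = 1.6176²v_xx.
Domain of dependence: [-8.1106752, -3.9793248]. Signals travel at speed 1.6176, so data within |x - -6.045| ≤ 1.6176·1.277 = 2.0656752 can reach the point.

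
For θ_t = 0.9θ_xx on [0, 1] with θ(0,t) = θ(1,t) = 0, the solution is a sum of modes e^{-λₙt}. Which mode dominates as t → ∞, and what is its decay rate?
Eigenvalues: λₙ = 0.9n²π².
First three modes:
  n=1: λ₁ = 0.9π² ≈ 8.883
  n=2: λ₂ = 3.6π² ≈ 35.531 (4× faster decay)
  n=3: λ₃ = 8.1π² ≈ 79.944 (9× faster decay)
As t → ∞, higher modes decay exponentially faster. The n=1 mode dominates: θ ~ c₁ sin(πx) e^{-λ₁t}.
Decay rate: λ₁ = 0.9π² ≈ 8.883.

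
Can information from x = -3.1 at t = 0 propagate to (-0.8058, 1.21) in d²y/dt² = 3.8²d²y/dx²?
Yes. The domain of dependence is [-5.4038, 3.7922], and -3.1 ∈ [-5.4038, 3.7922].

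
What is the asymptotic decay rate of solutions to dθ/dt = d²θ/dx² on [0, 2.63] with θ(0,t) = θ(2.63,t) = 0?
Eigenvalues: λₙ = n²π²/2.63².
First three modes:
  n=1: λ₁ = π²/2.63² ≈ 1.427
  n=2: λ₂ = 4π²/2.63² ≈ 5.708 (4× faster decay)
  n=3: λ₃ = 9π²/2.63² ≈ 12.842 (9× faster decay)
As t → ∞, higher modes decay exponentially faster. The n=1 mode dominates: θ ~ c₁ sin(πx/2.63) e^{-λ₁t}.
Decay rate: λ₁ = π²/2.63² ≈ 1.427.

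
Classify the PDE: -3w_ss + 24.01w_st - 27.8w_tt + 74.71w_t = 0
A = -3, B = 24.01, C = -27.8. Discriminant B² - 4AC = 242.8801. Since 242.8801 > 0, hyperbolic.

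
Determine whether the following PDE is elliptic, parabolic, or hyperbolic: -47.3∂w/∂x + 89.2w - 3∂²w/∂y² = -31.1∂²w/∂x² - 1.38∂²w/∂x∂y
Rewriting in standard form: 31.1∂²w/∂x² + 1.38∂²w/∂x∂y - 3∂²w/∂y² - 47.3∂w/∂x + 89.2w = 0. Coefficients: A = 31.1, B = 1.38, C = -3. B² - 4AC = 375.1044, which is positive, so the equation is hyperbolic.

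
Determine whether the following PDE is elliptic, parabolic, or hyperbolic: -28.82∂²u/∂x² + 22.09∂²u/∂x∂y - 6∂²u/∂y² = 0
Coefficients: A = -28.82, B = 22.09, C = -6. B² - 4AC = -203.7119, which is negative, so the equation is elliptic.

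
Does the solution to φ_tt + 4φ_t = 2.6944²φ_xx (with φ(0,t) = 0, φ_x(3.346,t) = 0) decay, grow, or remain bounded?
φ → 0. Damping (γ=4) dissipates energy; oscillations decay exponentially.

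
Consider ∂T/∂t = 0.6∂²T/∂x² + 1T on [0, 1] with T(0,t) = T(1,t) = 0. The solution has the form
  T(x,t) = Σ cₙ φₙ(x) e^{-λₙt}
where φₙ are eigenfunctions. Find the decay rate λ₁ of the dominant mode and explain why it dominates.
Eigenvalues: λₙ = 0.6n²π²/1² - 1.
First three modes:
  n=1: λ₁ = 0.6π² - 1 ≈ 4.922
  n=2: λ₂ = 2.4π² - 1 ≈ 22.687
  n=3: λ₃ = 5.4π² - 1 ≈ 52.296
Since 0.6π² ≈ 5.922 > 1, all λₙ > 0.
The n=1 mode decays slowest → dominates as t → ∞.
Asymptotic: T ~ c₁ sin(πx/1) e^{-λ₁t} with decay rate λ₁ ≈ 4.922.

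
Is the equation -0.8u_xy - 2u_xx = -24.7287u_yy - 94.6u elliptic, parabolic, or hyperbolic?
Rewriting in standard form: -2u_xx - 0.8u_xy + 24.7287u_yy + 94.6u = 0. Computing B² - 4AC with A = -2, B = -0.8, C = 24.7287: discriminant = 198.4696 (positive). Answer: hyperbolic.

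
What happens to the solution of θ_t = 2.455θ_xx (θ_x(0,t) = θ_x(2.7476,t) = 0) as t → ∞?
θ → constant (steady state). Heat is conserved (no flux at boundaries); solution approaches the spatial average.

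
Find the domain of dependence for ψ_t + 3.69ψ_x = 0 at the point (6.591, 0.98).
A single point: x = 2.9748. The characteristic through (6.591, 0.98) is x - 3.69t = const, so x = 6.591 - 3.69·0.98 = 2.9748.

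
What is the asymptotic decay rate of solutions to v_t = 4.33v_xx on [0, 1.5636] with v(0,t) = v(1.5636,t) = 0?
Eigenvalues: λₙ = 4.33n²π²/1.5636².
First three modes:
  n=1: λ₁ = 4.33π²/1.5636² ≈ 17.48
  n=2: λ₂ = 17.32π²/1.5636² ≈ 69.919 (4× faster decay)
  n=3: λ₃ = 38.97π²/1.5636² ≈ 157.318 (9× faster decay)
As t → ∞, higher modes decay exponentially faster. The n=1 mode dominates: v ~ c₁ sin(πx/1.5636) e^{-λ₁t}.
Decay rate: λ₁ = 4.33π²/1.5636² ≈ 17.48.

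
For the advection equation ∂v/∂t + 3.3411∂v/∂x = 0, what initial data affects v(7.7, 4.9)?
A single point: x = -8.67139. The characteristic through (7.7, 4.9) is x - 3.3411t = const, so x = 7.7 - 3.3411·4.9 = -8.67139.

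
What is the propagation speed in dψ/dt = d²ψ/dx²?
Infinite. The heat equation is parabolic, not hyperbolic, so disturbances propagate instantly.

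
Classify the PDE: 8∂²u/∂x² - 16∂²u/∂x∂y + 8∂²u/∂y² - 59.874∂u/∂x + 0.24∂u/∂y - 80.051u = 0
A = 8, B = -16, C = 8. Discriminant B² - 4AC = 0. Since 0 = 0, parabolic.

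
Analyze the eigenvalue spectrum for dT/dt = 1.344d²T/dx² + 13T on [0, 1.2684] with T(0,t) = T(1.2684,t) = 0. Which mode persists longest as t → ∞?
Eigenvalues: λₙ = 1.344n²π²/1.2684² - 13.
First three modes:
  n=1: λ₁ = 1.344π²/1.2684² - 13 ≈ -4.755
  n=2: λ₂ = 5.376π²/1.2684² - 13 ≈ 19.98
  n=3: λ₃ = 12.096π²/1.2684² - 13 ≈ 61.204
Since 1.344π²/1.2684² ≈ 8.245 < 13, λ₁ < 0.
The n=1 mode grows fastest (−λₙ is largest for n=1) → dominates.
Asymptotic: T ~ c₁ sin(πx/1.2684) e^{4.755t} (exponential growth at rate −λ₁ ≈ 4.755).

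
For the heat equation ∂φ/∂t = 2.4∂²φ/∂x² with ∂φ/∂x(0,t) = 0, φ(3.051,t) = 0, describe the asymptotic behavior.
φ → 0. Heat escapes through the Dirichlet boundary.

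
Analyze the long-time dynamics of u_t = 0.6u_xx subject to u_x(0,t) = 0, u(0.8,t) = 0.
Long-time behavior: u → 0. Heat escapes through the Dirichlet boundary.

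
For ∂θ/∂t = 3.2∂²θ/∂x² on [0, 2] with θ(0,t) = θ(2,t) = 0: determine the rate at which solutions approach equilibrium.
Eigenvalues: λₙ = 3.2n²π²/2².
First three modes:
  n=1: λ₁ = 3.2π²/2² ≈ 7.896
  n=2: λ₂ = 12.8π²/2² ≈ 31.583 (4× faster decay)
  n=3: λ₃ = 28.8π²/2² ≈ 71.061 (9× faster decay)
As t → ∞, higher modes decay exponentially faster. The n=1 mode dominates: θ ~ c₁ sin(πx/2) e^{-λ₁t}.
Decay rate: λ₁ = 3.2π²/2² ≈ 7.896.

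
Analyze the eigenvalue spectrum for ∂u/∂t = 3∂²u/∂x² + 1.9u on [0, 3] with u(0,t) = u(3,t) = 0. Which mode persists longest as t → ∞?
Eigenvalues: λₙ = 3n²π²/3² - 1.9.
First three modes:
  n=1: λ₁ = 3π²/3² - 1.9 ≈ 1.39
  n=2: λ₂ = 12π²/3² - 1.9 ≈ 11.259
  n=3: λ₃ = 27π²/3² - 1.9 ≈ 27.709
Since 3π²/3² ≈ 3.29 > 1.9, all λₙ > 0.
The n=1 mode decays slowest → dominates as t → ∞.
Asymptotic: u ~ c₁ sin(πx/3) e^{-λ₁t} with decay rate λ₁ ≈ 1.39.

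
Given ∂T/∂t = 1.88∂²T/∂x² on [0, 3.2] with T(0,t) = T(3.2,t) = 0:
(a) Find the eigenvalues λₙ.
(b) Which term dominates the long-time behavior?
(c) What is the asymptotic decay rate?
Eigenvalues: λₙ = 1.88n²π²/3.2².
First three modes:
  n=1: λ₁ = 1.88π²/3.2² ≈ 1.812
  n=2: λ₂ = 7.52π²/3.2² ≈ 7.248 (4× faster decay)
  n=3: λ₃ = 16.92π²/3.2² ≈ 16.308 (9× faster decay)
As t → ∞, higher modes decay exponentially faster. The n=1 mode dominates: T ~ c₁ sin(πx/3.2) e^{-λ₁t}.
Decay rate: λ₁ = 1.88π²/3.2² ≈ 1.812.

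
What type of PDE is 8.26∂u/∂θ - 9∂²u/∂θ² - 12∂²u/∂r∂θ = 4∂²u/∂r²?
Rewriting in standard form: -4∂²u/∂r² - 12∂²u/∂r∂θ - 9∂²u/∂θ² + 8.26∂u/∂θ = 0. With A = -4, B = -12, C = -9, the discriminant is 0. This is a parabolic PDE.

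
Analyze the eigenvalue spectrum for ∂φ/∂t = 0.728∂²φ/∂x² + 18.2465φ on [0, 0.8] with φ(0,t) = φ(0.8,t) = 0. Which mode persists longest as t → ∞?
Eigenvalues: λₙ = 0.728n²π²/0.8² - 18.2465.
First three modes:
  n=1: λ₁ = 0.728π²/0.8² - 18.2465 ≈ -7.02
  n=2: λ₂ = 2.912π²/0.8² - 18.2465 ≈ 26.66
  n=3: λ₃ = 6.552π²/0.8² - 18.2465 ≈ 82.794
Since 0.728π²/0.8² ≈ 11.227 < 18.2465, λ₁ < 0.
The n=1 mode grows fastest (−λₙ is largest for n=1) → dominates.
Asymptotic: φ ~ c₁ sin(πx/0.8) e^{7.02t} (exponential growth at rate −λ₁ ≈ 7.02).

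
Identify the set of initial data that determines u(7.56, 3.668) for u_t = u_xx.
The entire real line. The heat equation has infinite propagation speed: any initial disturbance instantly affects all points (though exponentially small far away).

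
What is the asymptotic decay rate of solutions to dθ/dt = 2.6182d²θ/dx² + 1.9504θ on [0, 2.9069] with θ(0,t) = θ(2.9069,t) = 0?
Eigenvalues: λₙ = 2.6182n²π²/2.9069² - 1.9504.
First three modes:
  n=1: λ₁ = 2.6182π²/2.9069² - 1.9504 ≈ 1.108
  n=2: λ₂ = 10.4728π²/2.9069² - 1.9504 ≈ 10.282
  n=3: λ₃ = 23.5638π²/2.9069² - 1.9504 ≈ 25.572
Since 2.6182π²/2.9069² ≈ 3.058 > 1.9504, all λₙ > 0.
The n=1 mode decays slowest → dominates as t → ∞.
Asymptotic: θ ~ c₁ sin(πx/2.9069) e^{-λ₁t} with decay rate λ₁ ≈ 1.108.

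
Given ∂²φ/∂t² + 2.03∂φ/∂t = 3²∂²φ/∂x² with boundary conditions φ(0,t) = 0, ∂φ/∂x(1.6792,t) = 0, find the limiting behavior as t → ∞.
φ → 0. Damping (γ=2.03) dissipates energy; oscillations decay exponentially.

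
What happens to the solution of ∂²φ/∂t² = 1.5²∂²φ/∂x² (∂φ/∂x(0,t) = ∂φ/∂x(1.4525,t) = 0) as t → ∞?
φ oscillates about a mean that drifts linearly in t (generically unbounded; no decay). There is no damping, so the nonconstant modes persist as standing waves (energy conserved, no decay). But with Neumann conditions at both ends the constant mode has eigenvalue 0: the spatial mean M(t) of φ satisfies M'' = 0, so M(t) = M(0) + M'(0)·t. Unless the initial velocity has zero mean (∫φ_t(x,0)dx = 0), the solution grows linearly in t (unbounded, though not exponentially); if it does have zero mean, the solution stays bounded and simply oscillates.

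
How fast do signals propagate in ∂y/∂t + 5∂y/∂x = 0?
Speed = 5. Information travels along x - 5t = const (rightward).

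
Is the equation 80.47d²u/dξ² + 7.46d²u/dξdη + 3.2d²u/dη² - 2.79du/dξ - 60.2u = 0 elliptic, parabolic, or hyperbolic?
Computing B² - 4AC with A = 80.47, B = 7.46, C = 3.2: discriminant = -974.3644 (negative). Answer: elliptic.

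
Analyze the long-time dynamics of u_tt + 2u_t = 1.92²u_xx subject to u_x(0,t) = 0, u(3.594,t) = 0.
Long-time behavior: u → 0. Damping (γ=2) dissipates energy; oscillations decay exponentially.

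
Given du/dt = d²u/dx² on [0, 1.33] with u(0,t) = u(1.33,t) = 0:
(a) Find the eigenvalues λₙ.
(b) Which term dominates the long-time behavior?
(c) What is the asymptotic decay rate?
Eigenvalues: λₙ = n²π²/1.33².
First three modes:
  n=1: λ₁ = π²/1.33² ≈ 5.58
  n=2: λ₂ = 4π²/1.33² ≈ 22.318 (4× faster decay)
  n=3: λ₃ = 9π²/1.33² ≈ 50.216 (9× faster decay)
As t → ∞, higher modes decay exponentially faster. The n=1 mode dominates: u ~ c₁ sin(πx/1.33) e^{-λ₁t}.
Decay rate: λ₁ = π²/1.33² ≈ 5.58.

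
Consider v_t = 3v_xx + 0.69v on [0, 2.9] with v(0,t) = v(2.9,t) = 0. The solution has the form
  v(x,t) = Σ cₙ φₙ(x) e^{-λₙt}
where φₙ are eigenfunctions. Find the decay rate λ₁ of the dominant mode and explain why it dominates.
Eigenvalues: λₙ = 3n²π²/2.9² - 0.69.
First three modes:
  n=1: λ₁ = 3π²/2.9² - 0.69 ≈ 2.831
  n=2: λ₂ = 12π²/2.9² - 0.69 ≈ 13.393
  n=3: λ₃ = 27π²/2.9² - 0.69 ≈ 30.996
Since 3π²/2.9² ≈ 3.521 > 0.69, all λₙ > 0.
The n=1 mode decays slowest → dominates as t → ∞.
Asymptotic: v ~ c₁ sin(πx/2.9) e^{-λ₁t} with decay rate λ₁ ≈ 2.831.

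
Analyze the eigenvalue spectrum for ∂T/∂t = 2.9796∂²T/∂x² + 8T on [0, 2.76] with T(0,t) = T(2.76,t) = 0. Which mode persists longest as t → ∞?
Eigenvalues: λₙ = 2.9796n²π²/2.76² - 8.
First three modes:
  n=1: λ₁ = 2.9796π²/2.76² - 8 ≈ -4.14
  n=2: λ₂ = 11.9184π²/2.76² - 8 ≈ 7.442
  n=3: λ₃ = 26.8164π²/2.76² - 8 ≈ 26.744
Since 2.9796π²/2.76² ≈ 3.86 < 8, λ₁ < 0.
The n=1 mode grows fastest (−λₙ is largest for n=1) → dominates.
Asymptotic: T ~ c₁ sin(πx/2.76) e^{4.14t} (exponential growth at rate −λ₁ ≈ 4.14).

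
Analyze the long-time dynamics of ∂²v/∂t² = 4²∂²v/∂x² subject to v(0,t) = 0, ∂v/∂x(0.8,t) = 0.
Long-time behavior: v oscillates (no decay). Energy is conserved; the solution oscillates indefinitely as standing waves.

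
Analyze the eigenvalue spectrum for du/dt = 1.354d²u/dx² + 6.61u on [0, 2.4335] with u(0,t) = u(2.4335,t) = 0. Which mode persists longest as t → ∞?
Eigenvalues: λₙ = 1.354n²π²/2.4335² - 6.61.
First three modes:
  n=1: λ₁ = 1.354π²/2.4335² - 6.61 ≈ -4.353
  n=2: λ₂ = 5.416π²/2.4335² - 6.61 ≈ 2.416
  n=3: λ₃ = 12.186π²/2.4335² - 6.61 ≈ 13.699
Since 1.354π²/2.4335² ≈ 2.257 < 6.61, λ₁ < 0.
The n=1 mode grows fastest (−λₙ is largest for n=1) → dominates.
Asymptotic: u ~ c₁ sin(πx/2.4335) e^{4.353t} (exponential growth at rate −λ₁ ≈ 4.353).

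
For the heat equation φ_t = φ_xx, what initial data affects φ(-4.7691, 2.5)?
The entire real line. The heat equation has infinite propagation speed: any initial disturbance instantly affects all points (though exponentially small far away).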